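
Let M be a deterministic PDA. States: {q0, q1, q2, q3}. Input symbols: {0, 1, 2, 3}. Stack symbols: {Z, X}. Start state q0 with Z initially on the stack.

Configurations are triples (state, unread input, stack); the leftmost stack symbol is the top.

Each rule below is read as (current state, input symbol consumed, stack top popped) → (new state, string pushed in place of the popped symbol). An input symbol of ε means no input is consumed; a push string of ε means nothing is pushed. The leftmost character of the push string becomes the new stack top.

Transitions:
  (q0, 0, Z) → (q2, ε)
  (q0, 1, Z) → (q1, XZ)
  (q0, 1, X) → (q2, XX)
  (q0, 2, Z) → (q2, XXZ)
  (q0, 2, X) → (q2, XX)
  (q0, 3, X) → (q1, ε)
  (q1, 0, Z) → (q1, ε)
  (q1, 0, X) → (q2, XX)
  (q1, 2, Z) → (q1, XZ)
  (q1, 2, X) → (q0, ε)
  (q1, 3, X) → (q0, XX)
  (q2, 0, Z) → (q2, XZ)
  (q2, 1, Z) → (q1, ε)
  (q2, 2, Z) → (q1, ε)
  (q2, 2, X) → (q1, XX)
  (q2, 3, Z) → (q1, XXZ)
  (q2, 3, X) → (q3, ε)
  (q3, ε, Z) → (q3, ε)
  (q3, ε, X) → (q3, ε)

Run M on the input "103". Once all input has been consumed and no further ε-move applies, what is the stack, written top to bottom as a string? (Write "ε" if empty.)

(q0, 103, Z)
  read 1, top Z: go to q1, push XZ → (q1, 03, XZ)
  read 0, top X: go to q2, push XX → (q2, 3, XXZ)
  read 3, top X: go to q3, push ε → (q3, ε, XZ)
  ε-move, top X: go to q3, push ε → (q3, ε, Z)
  ε-move, top Z: go to q3, push ε → (q3, ε, ε)
All input consumed in state q3 with stack ε.

ε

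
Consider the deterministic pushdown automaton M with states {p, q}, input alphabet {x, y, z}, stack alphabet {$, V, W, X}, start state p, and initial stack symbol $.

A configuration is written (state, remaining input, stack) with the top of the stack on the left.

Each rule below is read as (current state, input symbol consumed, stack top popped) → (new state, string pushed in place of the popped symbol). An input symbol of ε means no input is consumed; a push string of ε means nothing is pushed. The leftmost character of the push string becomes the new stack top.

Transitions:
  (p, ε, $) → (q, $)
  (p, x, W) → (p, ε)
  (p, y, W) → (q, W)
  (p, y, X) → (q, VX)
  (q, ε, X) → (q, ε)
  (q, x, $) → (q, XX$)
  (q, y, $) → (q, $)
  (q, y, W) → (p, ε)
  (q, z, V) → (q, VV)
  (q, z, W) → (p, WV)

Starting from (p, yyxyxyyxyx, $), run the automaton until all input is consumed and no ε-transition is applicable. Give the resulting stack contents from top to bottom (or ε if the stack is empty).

(p, yyxyxyyxyx, $)
  ε-move, top $: go to q, push $ → (q, yyxyxyyxyx, $)
  read y, top $: go to q, push $ → (q, yxyxyyxyx, $)
  read y, top $: go to q, push $ → (q, xyxyyxyx, $)
  read x, top $: go to q, push XX$ → (q, yxyyxyx, XX$)
  ε-move, top X: go to q, push ε → (q, yxyyxyx, X$)
  ε-move, top X: go to q, push ε → (q, yxyyxyx, $)
  read y, top $: go to q, push $ → (q, xyyxyx, $)
  read x, top $: go to q, push XX$ → (q, yyxyx, XX$)
  ε-move, top X: go to q, push ε → (q, yyxyx, X$)
  ε-move, top X: go to q, push ε → (q, yyxyx, $)
  read y, top $: go to q, push $ → (q, yxyx, $)
  read y, top $: go to q, push $ → (q, xyx, $)
  read x, top $: go to q, push XX$ → (q, yx, XX$)
  ε-move, top X: go to q, push ε → (q, yx, X$)
  ε-move, top X: go to q, push ε → (q, yx, $)
  read y, top $: go to q, push $ → (q, x, $)
  read x, top $: go to q, push XX$ → (q, ε, XX$)
  ε-move, top X: go to q, push ε → (q, ε, X$)
  ε-move, top X: go to q, push ε → (q, ε, $)
All input consumed in state q with stack $.

$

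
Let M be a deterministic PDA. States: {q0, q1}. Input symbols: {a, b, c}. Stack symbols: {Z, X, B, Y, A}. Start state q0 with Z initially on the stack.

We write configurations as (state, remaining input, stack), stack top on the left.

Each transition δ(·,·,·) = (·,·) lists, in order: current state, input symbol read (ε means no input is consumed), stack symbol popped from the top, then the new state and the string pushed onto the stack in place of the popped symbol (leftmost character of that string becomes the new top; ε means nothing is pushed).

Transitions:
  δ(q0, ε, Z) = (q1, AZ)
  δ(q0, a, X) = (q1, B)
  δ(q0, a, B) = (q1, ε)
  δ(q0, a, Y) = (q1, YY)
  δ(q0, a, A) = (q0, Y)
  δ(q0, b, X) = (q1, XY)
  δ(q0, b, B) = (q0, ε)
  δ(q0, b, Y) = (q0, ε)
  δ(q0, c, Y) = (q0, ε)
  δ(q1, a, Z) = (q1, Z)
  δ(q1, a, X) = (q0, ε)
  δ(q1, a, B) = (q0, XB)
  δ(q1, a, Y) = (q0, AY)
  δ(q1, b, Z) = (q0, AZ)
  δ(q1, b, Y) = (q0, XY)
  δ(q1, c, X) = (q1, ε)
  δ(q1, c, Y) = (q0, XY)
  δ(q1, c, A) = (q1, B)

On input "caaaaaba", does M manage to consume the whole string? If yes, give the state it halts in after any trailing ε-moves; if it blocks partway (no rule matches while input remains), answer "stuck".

q0

(q0, caaaaaba, Z)
  ε-move, top Z: go to q1, push AZ → (q1, caaaaaba, AZ)
  read c, top A: go to q1, push B → (q1, aaaaaba, BZ)
  read a, top B: go to q0, push XB → (q0, aaaaba, XBZ)
  read a, top X: go to q1, push B → (q1, aaaba, BBZ)
  read a, top B: go to q0, push XB → (q0, aaba, XBBZ)
  read a, top X: go to q1, push B → (q1, aba, BBBZ)
  read a, top B: go to q0, push XB → (q0, ba, XBBBZ)
  read b, top X: go to q1, push XY → (q1, a, XYBBBZ)
  read a, top X: go to q0, push ε → (q0, ε, YBBBZ)
All input consumed; M is in state q0.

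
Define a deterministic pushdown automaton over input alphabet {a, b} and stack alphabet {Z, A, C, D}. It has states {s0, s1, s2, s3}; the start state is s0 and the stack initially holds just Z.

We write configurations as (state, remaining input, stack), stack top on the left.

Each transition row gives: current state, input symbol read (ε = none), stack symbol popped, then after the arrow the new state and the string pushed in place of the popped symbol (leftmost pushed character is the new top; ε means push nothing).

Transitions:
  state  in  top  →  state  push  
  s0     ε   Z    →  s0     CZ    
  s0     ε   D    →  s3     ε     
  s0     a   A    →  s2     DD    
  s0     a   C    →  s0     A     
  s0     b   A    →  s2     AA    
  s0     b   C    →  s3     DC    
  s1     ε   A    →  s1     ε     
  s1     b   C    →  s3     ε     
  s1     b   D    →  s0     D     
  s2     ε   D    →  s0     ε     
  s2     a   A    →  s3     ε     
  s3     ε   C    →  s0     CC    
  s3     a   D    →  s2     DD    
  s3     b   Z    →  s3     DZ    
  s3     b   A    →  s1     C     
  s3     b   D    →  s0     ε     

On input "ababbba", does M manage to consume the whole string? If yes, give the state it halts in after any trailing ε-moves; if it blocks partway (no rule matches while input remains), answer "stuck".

(s0, ababbba, Z)
  ε-move, top Z: go to s0, push CZ → (s0, ababbba, CZ)
  read a, top C: go to s0, push A → (s0, babbba, AZ)
  read b, top A: go to s2, push AA → (s2, abbba, AAZ)
  read a, top A: go to s3, push ε → (s3, bbba, AZ)
  read b, top A: go to s1, push C → (s1, bba, CZ)
  read b, top C: go to s3, push ε → (s3, ba, Z)
  read b, top Z: go to s3, push DZ → (s3, a, DZ)
  read a, top D: go to s2, push DD → (s2, ε, DDZ)
  ε-move, top D: go to s0, push ε → (s0, ε, DZ)
  ε-move, top D: go to s3, push ε → (s3, ε, Z)
All input consumed; M is in state s3.

s3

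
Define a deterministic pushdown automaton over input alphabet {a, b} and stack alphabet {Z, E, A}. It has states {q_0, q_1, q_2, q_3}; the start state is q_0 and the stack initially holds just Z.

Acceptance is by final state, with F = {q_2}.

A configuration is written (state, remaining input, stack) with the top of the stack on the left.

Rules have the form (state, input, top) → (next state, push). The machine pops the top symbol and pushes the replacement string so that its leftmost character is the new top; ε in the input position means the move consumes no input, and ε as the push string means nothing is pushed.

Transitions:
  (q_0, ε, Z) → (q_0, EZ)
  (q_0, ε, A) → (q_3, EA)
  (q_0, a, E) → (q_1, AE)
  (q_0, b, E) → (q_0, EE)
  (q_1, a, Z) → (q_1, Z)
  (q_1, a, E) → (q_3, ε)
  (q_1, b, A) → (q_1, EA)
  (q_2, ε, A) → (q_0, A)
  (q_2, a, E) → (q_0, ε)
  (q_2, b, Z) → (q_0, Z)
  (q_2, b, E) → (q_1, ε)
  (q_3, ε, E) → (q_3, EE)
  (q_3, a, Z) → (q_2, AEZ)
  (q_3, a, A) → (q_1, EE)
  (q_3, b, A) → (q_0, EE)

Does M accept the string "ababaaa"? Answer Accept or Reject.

(q_0, ababaaa, Z) ⊢ (q_0, ababaaa, EZ) ⊢ (q_1, babaaa, AEZ) ⊢ (q_1, abaaa, EAEZ) ⊢ (q_3, baaa, AEZ) ⊢ (q_0, aaa, EEEZ) ⊢ (q_1, aa, AEEEZ)
No transition applies at (q_1, aa, AEEEZ); input not fully consumed.

Reject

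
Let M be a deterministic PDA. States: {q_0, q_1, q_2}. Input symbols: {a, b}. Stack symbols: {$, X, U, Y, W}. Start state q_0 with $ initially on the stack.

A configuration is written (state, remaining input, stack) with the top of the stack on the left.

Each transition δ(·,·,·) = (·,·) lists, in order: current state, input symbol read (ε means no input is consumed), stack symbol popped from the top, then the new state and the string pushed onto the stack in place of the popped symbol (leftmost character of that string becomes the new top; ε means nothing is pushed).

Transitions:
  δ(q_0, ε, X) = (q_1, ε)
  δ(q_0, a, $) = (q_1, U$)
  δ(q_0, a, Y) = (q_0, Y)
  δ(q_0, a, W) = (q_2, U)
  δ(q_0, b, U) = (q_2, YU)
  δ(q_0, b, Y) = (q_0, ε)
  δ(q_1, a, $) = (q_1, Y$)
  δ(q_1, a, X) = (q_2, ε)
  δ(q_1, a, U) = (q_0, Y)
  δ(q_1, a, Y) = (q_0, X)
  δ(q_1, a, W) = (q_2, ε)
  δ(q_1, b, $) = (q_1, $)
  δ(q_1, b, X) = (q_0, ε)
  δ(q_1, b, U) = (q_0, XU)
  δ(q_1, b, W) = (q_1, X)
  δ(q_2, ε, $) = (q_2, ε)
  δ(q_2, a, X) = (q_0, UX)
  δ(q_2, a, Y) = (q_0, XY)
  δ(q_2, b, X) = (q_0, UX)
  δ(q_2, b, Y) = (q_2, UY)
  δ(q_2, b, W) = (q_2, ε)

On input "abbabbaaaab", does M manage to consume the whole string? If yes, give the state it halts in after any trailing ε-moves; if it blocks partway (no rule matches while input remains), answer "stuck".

stuck

(q_0, abbabbaaaab, $) ⊢ (q_1, bbabbaaaab, U$) ⊢ (q_0, babbaaaab, XU$) ⊢ (q_1, babbaaaab, U$) ⊢ (q_0, abbaaaab, XU$) ⊢ (q_1, abbaaaab, U$) ⊢ (q_0, bbaaaab, Y$) ⊢ (q_0, baaaab, $)
No transition for (q_0, b, top $); M blocks with input baaaab remaining.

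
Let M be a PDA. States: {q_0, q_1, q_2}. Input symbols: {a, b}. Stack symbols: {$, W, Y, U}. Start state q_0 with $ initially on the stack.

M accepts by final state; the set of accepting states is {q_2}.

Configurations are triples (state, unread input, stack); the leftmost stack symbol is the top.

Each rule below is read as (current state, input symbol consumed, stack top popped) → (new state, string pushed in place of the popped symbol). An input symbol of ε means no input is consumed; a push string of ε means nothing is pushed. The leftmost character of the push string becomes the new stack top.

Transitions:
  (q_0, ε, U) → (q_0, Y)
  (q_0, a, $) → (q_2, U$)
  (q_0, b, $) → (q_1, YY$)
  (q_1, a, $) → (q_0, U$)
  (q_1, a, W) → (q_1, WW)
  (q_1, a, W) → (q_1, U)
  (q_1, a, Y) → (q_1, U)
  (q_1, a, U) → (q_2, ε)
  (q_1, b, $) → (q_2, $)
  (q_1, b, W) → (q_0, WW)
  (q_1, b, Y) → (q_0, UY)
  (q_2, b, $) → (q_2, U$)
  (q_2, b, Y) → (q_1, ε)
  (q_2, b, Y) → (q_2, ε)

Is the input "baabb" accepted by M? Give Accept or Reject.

One accepting computation: (q_0, baabb, $) ⊢ (q_1, aabb, YY$) ⊢ (q_1, abb, UY$) ⊢ (q_2, bb, Y$) ⊢ (q_1, b, $) ⊢ (q_2, ε, $)
All input consumed and state q_2 ∈ F.

Accept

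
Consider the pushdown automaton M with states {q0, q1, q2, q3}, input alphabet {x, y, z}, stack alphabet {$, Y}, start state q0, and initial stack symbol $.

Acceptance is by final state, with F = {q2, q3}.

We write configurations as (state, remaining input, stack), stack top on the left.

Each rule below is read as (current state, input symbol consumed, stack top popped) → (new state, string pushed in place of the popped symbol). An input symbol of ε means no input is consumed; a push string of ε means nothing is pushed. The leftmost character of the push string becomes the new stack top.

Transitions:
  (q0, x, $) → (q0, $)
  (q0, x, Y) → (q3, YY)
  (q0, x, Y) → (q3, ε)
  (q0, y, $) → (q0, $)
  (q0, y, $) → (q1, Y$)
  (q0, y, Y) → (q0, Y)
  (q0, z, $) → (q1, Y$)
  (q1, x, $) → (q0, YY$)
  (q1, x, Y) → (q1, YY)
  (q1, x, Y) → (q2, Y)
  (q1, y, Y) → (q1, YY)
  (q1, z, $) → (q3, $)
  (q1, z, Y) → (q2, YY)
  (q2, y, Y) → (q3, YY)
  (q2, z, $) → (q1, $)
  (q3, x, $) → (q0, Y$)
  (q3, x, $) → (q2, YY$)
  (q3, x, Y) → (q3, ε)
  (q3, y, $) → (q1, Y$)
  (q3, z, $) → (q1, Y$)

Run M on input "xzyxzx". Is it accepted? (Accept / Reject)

No computation consumes all input and reaches a final state.

Reject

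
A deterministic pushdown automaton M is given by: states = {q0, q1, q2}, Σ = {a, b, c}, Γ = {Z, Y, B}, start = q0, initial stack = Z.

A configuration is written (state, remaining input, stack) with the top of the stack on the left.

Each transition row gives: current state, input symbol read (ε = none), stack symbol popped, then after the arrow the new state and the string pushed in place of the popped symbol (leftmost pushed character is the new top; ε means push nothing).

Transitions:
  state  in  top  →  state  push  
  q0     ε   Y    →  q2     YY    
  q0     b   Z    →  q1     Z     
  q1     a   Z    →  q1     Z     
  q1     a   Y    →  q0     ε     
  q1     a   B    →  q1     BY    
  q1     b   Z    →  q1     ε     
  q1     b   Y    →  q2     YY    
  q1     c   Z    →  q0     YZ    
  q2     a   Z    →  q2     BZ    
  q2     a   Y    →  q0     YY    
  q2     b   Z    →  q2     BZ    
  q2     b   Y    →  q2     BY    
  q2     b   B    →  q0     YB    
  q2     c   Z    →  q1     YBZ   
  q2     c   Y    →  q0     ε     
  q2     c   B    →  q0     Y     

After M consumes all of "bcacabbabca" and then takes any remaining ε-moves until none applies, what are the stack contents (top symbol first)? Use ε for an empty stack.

YYYYYYYYBYYYYYYZ

(q0, bcacabbabca, Z) ⊢ (q1, cacabbabca, Z) ⊢ (q0, acabbabca, YZ) ⊢ (q2, acabbabca, YYZ) ⊢ (q0, cabbabca, YYYZ) ⊢ (q2, cabbabca, YYYYZ) ⊢ (q0, abbabca, YYYZ) ⊢ (q2, abbabca, YYYYZ) ⊢ (q0, bbabca, YYYYYZ) ⊢ (q2, bbabca, YYYYYYZ) ⊢ (q2, babca, BYYYYYYZ) ⊢ (q0, abca, YBYYYYYYZ) ⊢ (q2, abca, YYBYYYYYYZ) ⊢ (q0, bca, YYYBYYYYYYZ) ⊢ (q2, bca, YYYYBYYYYYYZ) ⊢ (q2, ca, BYYYYBYYYYYYZ) ⊢ (q0, a, YYYYYBYYYYYYZ) ⊢ (q2, a, YYYYYYBYYYYYYZ) ⊢ (q0, ε, YYYYYYYBYYYYYYZ) ⊢ (q2, ε, YYYYYYYYBYYYYYYZ)
All input consumed in state q2 with stack YYYYYYYYBYYYYYYZ.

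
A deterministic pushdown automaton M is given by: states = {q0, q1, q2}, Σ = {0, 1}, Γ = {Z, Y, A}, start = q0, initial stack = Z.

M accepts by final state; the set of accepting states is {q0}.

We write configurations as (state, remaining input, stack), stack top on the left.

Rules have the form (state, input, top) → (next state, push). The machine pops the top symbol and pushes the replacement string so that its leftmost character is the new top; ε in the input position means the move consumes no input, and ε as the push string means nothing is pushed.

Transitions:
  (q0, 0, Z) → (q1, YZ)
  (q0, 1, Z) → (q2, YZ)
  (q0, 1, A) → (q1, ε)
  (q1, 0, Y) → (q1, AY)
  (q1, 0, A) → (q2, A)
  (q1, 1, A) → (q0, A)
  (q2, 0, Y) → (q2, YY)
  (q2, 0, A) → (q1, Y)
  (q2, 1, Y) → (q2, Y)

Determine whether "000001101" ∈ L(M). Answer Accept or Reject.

Accept

(q0, 000001101, Z) ⊢ (q1, 00001101, YZ) ⊢ (q1, 0001101, AYZ) ⊢ (q2, 001101, AYZ) ⊢ (q1, 01101, YYZ) ⊢ (q1, 1101, AYYZ) ⊢ (q0, 101, AYYZ) ⊢ (q1, 01, YYZ) ⊢ (q1, 1, AYYZ) ⊢ (q0, ε, AYYZ)
All input consumed; state q0 ∈ F.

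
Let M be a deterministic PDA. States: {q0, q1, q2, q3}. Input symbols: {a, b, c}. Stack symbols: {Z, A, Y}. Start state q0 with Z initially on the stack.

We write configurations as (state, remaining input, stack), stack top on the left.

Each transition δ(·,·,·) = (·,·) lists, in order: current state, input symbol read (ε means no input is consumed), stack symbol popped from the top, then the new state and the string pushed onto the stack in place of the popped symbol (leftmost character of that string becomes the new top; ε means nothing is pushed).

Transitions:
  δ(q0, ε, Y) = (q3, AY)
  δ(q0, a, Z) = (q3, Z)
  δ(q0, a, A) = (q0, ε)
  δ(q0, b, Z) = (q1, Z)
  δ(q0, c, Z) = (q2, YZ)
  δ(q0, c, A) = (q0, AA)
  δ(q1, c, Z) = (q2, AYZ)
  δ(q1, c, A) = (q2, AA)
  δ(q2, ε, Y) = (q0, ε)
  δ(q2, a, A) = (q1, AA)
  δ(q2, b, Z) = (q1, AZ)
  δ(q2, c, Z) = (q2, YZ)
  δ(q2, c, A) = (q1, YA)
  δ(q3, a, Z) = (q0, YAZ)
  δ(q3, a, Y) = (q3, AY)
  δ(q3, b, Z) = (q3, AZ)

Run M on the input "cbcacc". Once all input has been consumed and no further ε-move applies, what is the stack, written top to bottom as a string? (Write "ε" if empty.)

YAAAYZ

(q0, cbcacc, Z)
  read c, top Z: go to q2, push YZ → (q2, bcacc, YZ)
  ε-move, top Y: go to q0, push ε → (q0, bcacc, Z)
  read b, top Z: go to q1, push Z → (q1, cacc, Z)
  read c, top Z: go to q2, push AYZ → (q2, acc, AYZ)
  read a, top A: go to q1, push AA → (q1, cc, AAYZ)
  read c, top A: go to q2, push AA → (q2, c, AAAYZ)
  read c, top A: go to q1, push YA → (q1, ε, YAAAYZ)
All input consumed in state q1 with stack YAAAYZ.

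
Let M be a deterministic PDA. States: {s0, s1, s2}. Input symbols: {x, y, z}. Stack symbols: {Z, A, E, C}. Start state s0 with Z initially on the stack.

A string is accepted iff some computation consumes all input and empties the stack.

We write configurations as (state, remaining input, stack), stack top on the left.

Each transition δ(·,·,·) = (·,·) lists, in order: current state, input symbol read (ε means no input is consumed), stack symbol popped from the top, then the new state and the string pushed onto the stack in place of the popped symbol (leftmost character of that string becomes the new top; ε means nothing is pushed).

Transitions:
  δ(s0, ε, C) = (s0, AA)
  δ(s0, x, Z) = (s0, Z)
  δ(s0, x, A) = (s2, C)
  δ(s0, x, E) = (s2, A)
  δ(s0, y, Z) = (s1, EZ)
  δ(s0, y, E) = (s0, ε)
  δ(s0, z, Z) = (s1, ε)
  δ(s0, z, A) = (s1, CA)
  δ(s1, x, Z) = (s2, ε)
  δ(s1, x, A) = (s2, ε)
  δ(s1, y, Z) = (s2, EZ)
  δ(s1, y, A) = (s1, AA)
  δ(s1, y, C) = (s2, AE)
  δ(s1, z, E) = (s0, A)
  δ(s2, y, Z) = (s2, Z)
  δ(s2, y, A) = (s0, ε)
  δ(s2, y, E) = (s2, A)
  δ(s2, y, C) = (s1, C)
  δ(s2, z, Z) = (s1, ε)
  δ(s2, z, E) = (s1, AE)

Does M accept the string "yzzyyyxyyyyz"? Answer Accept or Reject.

Accept

(s0, yzzyyyxyyyyz, Z)
  read y, top Z: go to s1, push EZ → (s1, zzyyyxyyyyz, EZ)
  read z, top E: go to s0, push A → (s0, zyyyxyyyyz, AZ)
  read z, top A: go to s1, push CA → (s1, yyyxyyyyz, CAZ)
  read y, top C: go to s2, push AE → (s2, yyxyyyyz, AEAZ)
  read y, top A: go to s0, push ε → (s0, yxyyyyz, EAZ)
  read y, top E: go to s0, push ε → (s0, xyyyyz, AZ)
  read x, top A: go to s2, push C → (s2, yyyyz, CZ)
  read y, top C: go to s1, push C → (s1, yyyz, CZ)
  read y, top C: go to s2, push AE → (s2, yyz, AEZ)
  read y, top A: go to s0, push ε → (s0, yz, EZ)
  read y, top E: go to s0, push ε → (s0, z, Z)
  read z, top Z: go to s1, push ε → (s1, ε, ε)
All input consumed and the stack is empty.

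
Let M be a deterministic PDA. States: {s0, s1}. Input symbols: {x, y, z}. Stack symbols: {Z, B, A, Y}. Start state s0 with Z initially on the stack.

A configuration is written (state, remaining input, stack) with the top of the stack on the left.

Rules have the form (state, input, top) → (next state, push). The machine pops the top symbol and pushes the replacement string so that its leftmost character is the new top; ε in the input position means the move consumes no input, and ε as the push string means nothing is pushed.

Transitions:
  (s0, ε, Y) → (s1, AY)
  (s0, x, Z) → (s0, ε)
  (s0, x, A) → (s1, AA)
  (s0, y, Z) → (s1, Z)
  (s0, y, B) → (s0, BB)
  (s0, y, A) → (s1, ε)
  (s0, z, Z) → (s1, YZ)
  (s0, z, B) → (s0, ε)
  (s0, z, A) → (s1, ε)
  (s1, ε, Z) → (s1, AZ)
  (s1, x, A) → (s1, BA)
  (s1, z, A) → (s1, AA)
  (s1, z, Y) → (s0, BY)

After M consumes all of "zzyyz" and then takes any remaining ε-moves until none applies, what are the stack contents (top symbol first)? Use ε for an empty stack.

(s0, zzyyz, Z)
  read z, top Z: go to s1, push YZ → (s1, zyyz, YZ)
  read z, top Y: go to s0, push BY → (s0, yyz, BYZ)
  read y, top B: go to s0, push BB → (s0, yz, BBYZ)
  read y, top B: go to s0, push BB → (s0, z, BBBYZ)
  read z, top B: go to s0, push ε → (s0, ε, BBYZ)
All input consumed in state s0 with stack BBYZ.

BBYZ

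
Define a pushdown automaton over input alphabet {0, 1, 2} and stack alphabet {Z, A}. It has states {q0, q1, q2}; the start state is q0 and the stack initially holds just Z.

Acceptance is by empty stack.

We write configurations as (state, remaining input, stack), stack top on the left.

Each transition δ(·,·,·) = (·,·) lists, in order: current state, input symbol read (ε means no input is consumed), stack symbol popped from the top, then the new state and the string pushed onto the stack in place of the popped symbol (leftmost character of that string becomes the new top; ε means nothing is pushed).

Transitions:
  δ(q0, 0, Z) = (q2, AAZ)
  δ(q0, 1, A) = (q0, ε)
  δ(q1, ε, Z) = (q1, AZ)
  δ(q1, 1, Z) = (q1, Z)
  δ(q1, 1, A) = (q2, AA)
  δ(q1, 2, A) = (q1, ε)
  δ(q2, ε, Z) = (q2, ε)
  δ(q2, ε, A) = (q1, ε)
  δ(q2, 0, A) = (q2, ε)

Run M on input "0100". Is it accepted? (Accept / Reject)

One accepting computation: (q0, 0100, Z) ⊢ (q2, 100, AAZ) ⊢ (q1, 100, AZ) ⊢ (q2, 00, AAZ) ⊢ (q2, 0, AZ) ⊢ (q2, ε, Z) ⊢ (q2, ε, ε)
All input consumed and the stack is empty.

Accept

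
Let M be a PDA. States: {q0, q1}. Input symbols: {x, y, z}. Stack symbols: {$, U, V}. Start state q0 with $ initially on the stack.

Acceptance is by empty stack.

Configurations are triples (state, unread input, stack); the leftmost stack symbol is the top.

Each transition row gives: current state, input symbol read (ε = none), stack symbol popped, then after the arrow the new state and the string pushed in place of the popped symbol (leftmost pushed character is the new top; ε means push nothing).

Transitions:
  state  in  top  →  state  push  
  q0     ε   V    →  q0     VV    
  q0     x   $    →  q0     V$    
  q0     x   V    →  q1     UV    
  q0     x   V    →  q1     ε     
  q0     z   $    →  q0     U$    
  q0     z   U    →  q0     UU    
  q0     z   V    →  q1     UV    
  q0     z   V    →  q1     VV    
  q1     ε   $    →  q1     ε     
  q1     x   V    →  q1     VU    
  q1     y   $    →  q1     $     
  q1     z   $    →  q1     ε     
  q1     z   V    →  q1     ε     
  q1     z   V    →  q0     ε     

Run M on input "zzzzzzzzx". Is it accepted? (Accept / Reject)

No computation consumes all input and empties the stack.

Reject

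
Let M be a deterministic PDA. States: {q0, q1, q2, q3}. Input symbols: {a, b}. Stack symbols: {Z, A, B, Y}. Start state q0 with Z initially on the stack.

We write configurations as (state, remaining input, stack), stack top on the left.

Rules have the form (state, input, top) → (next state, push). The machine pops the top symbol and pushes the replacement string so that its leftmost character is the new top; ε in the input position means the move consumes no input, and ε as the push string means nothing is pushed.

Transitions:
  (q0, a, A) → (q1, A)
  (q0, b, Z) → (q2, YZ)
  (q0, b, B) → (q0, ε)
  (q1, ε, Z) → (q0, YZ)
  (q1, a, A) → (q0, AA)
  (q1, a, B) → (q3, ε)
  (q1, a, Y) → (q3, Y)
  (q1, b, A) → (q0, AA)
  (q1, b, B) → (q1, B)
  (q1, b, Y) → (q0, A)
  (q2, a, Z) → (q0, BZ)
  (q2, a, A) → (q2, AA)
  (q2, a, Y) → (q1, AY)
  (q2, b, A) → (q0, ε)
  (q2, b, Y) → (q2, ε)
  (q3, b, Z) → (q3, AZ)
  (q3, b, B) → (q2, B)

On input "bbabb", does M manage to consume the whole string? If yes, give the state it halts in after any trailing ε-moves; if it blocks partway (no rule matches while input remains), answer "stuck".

(q0, bbabb, Z)
  read b, top Z: go to q2, push YZ → (q2, babb, YZ)
  read b, top Y: go to q2, push ε → (q2, abb, Z)
  read a, top Z: go to q0, push BZ → (q0, bb, BZ)
  read b, top B: go to q0, push ε → (q0, b, Z)
  read b, top Z: go to q2, push YZ → (q2, ε, YZ)
All input consumed; M is in state q2.

q2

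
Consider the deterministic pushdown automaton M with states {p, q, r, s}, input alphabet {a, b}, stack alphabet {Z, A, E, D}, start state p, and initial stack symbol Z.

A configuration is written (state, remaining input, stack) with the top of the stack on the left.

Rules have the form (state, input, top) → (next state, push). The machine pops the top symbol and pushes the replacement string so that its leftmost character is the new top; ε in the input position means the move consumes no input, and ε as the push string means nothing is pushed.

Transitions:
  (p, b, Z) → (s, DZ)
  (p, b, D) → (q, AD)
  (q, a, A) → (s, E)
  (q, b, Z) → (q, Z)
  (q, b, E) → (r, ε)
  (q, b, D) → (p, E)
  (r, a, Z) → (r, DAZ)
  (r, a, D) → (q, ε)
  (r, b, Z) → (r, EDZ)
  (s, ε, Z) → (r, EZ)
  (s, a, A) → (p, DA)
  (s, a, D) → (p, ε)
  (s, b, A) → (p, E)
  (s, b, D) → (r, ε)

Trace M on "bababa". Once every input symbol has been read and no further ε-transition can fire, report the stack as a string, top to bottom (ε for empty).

(p, bababa, Z) ⊢ (s, ababa, DZ) ⊢ (p, baba, Z) ⊢ (s, aba, DZ) ⊢ (p, ba, Z) ⊢ (s, a, DZ) ⊢ (p, ε, Z)
All input consumed in state p with stack Z.

Z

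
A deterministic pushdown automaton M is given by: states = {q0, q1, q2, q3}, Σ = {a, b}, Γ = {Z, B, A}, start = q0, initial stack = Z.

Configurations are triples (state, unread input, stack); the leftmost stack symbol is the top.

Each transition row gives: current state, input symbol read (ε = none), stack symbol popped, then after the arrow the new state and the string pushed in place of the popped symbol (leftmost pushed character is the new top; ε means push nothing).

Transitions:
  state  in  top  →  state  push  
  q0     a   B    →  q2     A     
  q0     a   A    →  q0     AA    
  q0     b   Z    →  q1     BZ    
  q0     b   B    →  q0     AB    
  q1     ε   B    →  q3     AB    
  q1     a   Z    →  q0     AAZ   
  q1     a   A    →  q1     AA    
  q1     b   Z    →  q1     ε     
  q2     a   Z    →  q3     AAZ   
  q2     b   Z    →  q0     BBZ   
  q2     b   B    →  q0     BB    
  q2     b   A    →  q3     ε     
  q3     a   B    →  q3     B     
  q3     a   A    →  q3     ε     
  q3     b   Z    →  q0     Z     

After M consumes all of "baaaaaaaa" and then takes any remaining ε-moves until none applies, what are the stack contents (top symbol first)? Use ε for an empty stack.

BZ

(q0, baaaaaaaa, Z)
  read b, top Z: go to q1, push BZ → (q1, aaaaaaaa, BZ)
  ε-move, top B: go to q3, push AB → (q3, aaaaaaaa, ABZ)
  read a, top A: go to q3, push ε → (q3, aaaaaaa, BZ)
  read a, top B: go to q3, push B → (q3, aaaaaa, BZ)
  read a, top B: go to q3, push B → (q3, aaaaa, BZ)
  read a, top B: go to q3, push B → (q3, aaaa, BZ)
  read a, top B: go to q3, push B → (q3, aaa, BZ)
  read a, top B: go to q3, push B → (q3, aa, BZ)
  read a, top B: go to q3, push B → (q3, a, BZ)
  read a, top B: go to q3, push B → (q3, ε, BZ)
All input consumed in state q3 with stack BZ.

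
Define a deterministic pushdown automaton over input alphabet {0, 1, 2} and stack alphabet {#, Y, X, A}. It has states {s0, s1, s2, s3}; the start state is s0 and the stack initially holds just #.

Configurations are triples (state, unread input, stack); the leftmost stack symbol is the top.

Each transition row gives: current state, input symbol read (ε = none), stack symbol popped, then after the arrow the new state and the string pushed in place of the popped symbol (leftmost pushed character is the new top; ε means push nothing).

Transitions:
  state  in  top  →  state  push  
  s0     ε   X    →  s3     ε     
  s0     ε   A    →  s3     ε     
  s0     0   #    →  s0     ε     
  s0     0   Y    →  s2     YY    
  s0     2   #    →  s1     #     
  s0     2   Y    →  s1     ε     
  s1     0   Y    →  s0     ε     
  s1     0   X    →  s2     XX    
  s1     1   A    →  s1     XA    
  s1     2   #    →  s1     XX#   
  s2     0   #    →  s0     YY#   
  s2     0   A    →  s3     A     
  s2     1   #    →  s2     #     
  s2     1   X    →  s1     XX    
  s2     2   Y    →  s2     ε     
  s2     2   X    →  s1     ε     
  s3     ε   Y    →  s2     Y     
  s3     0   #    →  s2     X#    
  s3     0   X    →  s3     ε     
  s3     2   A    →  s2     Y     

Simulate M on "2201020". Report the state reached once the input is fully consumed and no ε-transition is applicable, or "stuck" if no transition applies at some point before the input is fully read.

s2

(s0, 2201020, #) ⊢ (s1, 201020, #) ⊢ (s1, 01020, XX#) ⊢ (s2, 1020, XXX#) ⊢ (s1, 020, XXXX#) ⊢ (s2, 20, XXXXX#) ⊢ (s1, 0, XXXX#) ⊢ (s2, ε, XXXXX#)
All input consumed; M is in state s2.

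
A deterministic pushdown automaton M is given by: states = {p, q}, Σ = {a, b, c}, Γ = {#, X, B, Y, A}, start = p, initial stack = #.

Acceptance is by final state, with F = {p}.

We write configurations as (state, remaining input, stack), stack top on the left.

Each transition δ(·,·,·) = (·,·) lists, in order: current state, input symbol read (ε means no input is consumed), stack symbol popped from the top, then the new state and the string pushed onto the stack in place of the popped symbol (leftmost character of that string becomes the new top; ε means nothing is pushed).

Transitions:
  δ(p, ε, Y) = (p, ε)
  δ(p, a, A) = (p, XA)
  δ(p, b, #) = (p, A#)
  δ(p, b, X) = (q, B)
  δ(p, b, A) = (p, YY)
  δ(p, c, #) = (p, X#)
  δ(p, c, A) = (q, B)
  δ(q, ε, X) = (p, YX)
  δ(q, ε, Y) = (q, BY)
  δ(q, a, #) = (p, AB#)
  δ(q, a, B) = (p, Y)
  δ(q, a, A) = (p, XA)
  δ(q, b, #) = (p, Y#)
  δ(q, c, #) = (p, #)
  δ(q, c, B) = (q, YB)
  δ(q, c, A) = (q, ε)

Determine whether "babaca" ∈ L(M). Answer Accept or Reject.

Accept

(p, babaca, #) ⊢ (p, abaca, A#) ⊢ (p, baca, XA#) ⊢ (q, aca, BA#) ⊢ (p, ca, YA#) ⊢ (p, ca, A#) ⊢ (q, a, B#) ⊢ (p, ε, Y#)
All input consumed; state p ∈ F.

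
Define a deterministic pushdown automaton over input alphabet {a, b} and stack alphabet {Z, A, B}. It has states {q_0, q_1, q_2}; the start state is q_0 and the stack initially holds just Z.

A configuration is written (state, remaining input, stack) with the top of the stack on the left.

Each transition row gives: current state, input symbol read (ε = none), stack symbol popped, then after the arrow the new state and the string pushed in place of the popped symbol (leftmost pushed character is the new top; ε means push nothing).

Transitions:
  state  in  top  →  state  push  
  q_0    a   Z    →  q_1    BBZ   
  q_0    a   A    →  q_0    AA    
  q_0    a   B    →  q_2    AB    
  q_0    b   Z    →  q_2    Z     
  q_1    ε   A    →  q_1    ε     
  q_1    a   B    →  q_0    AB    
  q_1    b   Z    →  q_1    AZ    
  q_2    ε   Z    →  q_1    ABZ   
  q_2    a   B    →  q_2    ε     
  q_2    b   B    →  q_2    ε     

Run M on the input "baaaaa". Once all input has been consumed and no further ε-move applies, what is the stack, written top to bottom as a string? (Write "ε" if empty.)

AAAAABZ

(q_0, baaaaa, Z)
  read b, top Z: go to q_2, push Z → (q_2, aaaaa, Z)
  ε-move, top Z: go to q_1, push ABZ → (q_1, aaaaa, ABZ)
  ε-move, top A: go to q_1, push ε → (q_1, aaaaa, BZ)
  read a, top B: go to q_0, push AB → (q_0, aaaa, ABZ)
  read a, top A: go to q_0, push AA → (q_0, aaa, AABZ)
  read a, top A: go to q_0, push AA → (q_0, aa, AAABZ)
  read a, top A: go to q_0, push AA → (q_0, a, AAAABZ)
  read a, top A: go to q_0, push AA → (q_0, ε, AAAAABZ)
All input consumed in state q_0 with stack AAAAABZ.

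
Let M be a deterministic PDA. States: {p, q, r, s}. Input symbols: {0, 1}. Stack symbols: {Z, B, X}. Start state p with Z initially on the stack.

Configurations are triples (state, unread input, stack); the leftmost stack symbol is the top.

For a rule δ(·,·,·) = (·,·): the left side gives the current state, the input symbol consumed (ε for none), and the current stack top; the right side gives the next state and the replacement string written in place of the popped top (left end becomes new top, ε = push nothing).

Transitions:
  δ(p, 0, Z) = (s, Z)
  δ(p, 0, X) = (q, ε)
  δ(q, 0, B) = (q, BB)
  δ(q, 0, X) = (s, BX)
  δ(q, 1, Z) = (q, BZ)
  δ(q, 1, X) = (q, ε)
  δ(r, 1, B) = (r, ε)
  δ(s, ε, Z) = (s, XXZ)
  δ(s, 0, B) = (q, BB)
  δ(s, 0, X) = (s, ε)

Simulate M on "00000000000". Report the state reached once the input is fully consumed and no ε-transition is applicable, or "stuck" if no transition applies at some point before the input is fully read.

s

(p, 00000000000, Z)
  read 0, top Z: go to s, push Z → (s, 0000000000, Z)
  ε-move, top Z: go to s, push XXZ → (s, 0000000000, XXZ)
  read 0, top X: go to s, push ε → (s, 000000000, XZ)
  read 0, top X: go to s, push ε → (s, 00000000, Z)
  ε-move, top Z: go to s, push XXZ → (s, 00000000, XXZ)
  read 0, top X: go to s, push ε → (s, 0000000, XZ)
  read 0, top X: go to s, push ε → (s, 000000, Z)
  ε-move, top Z: go to s, push XXZ → (s, 000000, XXZ)
  read 0, top X: go to s, push ε → (s, 00000, XZ)
  read 0, top X: go to s, push ε → (s, 0000, Z)
  ε-move, top Z: go to s, push XXZ → (s, 0000, XXZ)
  read 0, top X: go to s, push ε → (s, 000, XZ)
  read 0, top X: go to s, push ε → (s, 00, Z)
  ε-move, top Z: go to s, push XXZ → (s, 00, XXZ)
  read 0, top X: go to s, push ε → (s, 0, XZ)
  read 0, top X: go to s, push ε → (s, ε, Z)
  ε-move, top Z: go to s, push XXZ → (s, ε, XXZ)
All input consumed; M is in state s.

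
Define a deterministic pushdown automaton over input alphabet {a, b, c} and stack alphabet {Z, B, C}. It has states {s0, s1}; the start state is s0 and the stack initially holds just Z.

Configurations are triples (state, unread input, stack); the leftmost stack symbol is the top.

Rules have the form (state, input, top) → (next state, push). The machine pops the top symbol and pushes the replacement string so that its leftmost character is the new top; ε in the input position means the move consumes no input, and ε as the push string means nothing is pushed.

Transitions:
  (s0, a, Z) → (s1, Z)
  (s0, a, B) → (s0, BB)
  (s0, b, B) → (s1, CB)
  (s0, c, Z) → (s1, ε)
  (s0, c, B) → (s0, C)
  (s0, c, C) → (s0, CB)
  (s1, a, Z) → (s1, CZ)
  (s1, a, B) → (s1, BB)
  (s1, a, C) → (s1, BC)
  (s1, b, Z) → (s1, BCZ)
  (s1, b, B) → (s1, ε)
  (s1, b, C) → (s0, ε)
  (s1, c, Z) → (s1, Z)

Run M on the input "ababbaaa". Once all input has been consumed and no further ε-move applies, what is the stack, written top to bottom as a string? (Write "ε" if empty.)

BBBCZ

(s0, ababbaaa, Z) ⊢ (s1, babbaaa, Z) ⊢ (s1, abbaaa, BCZ) ⊢ (s1, bbaaa, BBCZ) ⊢ (s1, baaa, BCZ) ⊢ (s1, aaa, CZ) ⊢ (s1, aa, BCZ) ⊢ (s1, a, BBCZ) ⊢ (s1, ε, BBBCZ)
All input consumed in state s1 with stack BBBCZ.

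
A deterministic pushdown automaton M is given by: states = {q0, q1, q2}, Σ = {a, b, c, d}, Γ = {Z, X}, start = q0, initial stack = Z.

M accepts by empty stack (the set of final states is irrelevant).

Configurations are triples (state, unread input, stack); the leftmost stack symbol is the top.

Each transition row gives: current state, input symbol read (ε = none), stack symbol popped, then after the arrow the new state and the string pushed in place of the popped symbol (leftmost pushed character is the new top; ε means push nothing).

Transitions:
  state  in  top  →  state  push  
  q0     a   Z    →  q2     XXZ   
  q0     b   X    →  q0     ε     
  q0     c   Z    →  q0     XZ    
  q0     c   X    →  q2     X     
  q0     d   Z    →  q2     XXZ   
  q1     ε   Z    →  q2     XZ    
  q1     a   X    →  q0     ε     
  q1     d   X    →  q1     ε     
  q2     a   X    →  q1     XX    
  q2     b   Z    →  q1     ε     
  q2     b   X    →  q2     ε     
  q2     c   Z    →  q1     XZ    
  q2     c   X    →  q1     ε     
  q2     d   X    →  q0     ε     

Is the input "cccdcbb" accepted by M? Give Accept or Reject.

Reject

(q0, cccdcbb, Z) ⊢ (q0, ccdcbb, XZ) ⊢ (q2, cdcbb, XZ) ⊢ (q1, dcbb, Z) ⊢ (q2, dcbb, XZ) ⊢ (q0, cbb, Z) ⊢ (q0, bb, XZ) ⊢ (q0, b, Z)
No transition applies at (q0, b, Z); input not fully consumed.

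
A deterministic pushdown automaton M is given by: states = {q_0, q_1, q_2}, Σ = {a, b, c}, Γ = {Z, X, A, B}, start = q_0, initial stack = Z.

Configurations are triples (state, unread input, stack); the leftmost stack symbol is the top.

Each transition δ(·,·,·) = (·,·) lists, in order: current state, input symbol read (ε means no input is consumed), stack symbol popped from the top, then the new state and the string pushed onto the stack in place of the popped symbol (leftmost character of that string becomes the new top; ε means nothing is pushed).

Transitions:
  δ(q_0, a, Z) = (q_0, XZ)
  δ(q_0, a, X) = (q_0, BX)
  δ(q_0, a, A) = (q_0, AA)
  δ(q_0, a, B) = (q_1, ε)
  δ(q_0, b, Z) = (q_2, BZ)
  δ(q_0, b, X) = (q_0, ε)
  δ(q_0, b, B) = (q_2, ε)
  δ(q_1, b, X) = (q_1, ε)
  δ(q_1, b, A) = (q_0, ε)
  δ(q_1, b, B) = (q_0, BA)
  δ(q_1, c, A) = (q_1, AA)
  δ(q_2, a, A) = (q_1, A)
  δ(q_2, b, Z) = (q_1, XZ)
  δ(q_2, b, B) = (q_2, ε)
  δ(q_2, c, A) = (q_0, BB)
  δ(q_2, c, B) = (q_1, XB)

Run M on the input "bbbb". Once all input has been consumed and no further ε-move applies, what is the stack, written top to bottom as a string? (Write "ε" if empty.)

Z

(q_0, bbbb, Z)
  read b, top Z: go to q_2, push BZ → (q_2, bbb, BZ)
  read b, top B: go to q_2, push ε → (q_2, bb, Z)
  read b, top Z: go to q_1, push XZ → (q_1, b, XZ)
  read b, top X: go to q_1, push ε → (q_1, ε, Z)
All input consumed in state q_1 with stack Z.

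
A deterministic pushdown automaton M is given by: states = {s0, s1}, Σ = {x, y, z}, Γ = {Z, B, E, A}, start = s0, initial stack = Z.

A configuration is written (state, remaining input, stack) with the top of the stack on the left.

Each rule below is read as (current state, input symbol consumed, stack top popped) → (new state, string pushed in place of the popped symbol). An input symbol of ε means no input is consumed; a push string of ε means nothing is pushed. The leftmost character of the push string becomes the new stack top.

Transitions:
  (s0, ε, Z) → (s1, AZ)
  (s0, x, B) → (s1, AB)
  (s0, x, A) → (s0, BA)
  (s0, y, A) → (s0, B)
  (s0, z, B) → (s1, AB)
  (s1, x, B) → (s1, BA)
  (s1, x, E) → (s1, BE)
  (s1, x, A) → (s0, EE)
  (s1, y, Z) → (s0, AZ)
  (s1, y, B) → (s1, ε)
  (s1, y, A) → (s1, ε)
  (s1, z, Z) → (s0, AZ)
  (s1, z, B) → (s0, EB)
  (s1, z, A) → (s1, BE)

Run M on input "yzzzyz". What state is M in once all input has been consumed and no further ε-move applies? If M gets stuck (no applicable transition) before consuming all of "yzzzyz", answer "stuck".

(s0, yzzzyz, Z)
  ε-move, top Z: go to s1, push AZ → (s1, yzzzyz, AZ)
  read y, top A: go to s1, push ε → (s1, zzzyz, Z)
  read z, top Z: go to s0, push AZ → (s0, zzyz, AZ)
No transition for (s0, z, top A); M blocks with input zzyz remaining.

stuck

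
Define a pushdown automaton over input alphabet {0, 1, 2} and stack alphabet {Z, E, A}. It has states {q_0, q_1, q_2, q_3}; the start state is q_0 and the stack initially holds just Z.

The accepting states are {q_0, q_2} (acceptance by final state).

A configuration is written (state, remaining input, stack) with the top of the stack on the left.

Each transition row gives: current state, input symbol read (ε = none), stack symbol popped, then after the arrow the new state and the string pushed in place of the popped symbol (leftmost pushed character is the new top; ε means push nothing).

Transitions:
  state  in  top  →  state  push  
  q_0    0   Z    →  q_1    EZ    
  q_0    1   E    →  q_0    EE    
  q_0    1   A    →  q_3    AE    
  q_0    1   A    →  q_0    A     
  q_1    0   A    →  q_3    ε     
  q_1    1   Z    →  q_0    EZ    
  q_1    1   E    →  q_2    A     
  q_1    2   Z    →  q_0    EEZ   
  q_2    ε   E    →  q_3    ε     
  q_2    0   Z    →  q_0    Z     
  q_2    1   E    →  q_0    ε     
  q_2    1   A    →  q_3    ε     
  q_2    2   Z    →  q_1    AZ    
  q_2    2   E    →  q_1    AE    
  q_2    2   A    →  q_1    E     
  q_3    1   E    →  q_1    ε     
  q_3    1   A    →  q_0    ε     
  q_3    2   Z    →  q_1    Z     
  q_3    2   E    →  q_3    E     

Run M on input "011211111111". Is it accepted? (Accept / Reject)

Accept

One accepting computation: (q_0, 011211111111, Z) ⊢ (q_1, 11211111111, EZ) ⊢ (q_2, 1211111111, AZ) ⊢ (q_3, 211111111, Z) ⊢ (q_1, 11111111, Z) ⊢ (q_0, 1111111, EZ) ⊢ (q_0, 111111, EEZ) ⊢ (q_0, 11111, EEEZ) ⊢ (q_0, 1111, EEEEZ) ⊢ (q_0, 111, EEEEEZ) ⊢ (q_0, 11, EEEEEEZ) ⊢ (q_0, 1, EEEEEEEZ) ⊢ (q_0, ε, EEEEEEEEZ)
All input consumed and state q_0 ∈ F.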